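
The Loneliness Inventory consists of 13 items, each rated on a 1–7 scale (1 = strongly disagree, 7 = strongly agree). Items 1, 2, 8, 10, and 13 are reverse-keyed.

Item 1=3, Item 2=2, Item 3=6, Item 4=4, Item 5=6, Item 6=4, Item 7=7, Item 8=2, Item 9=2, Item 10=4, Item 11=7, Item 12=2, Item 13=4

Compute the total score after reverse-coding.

63

Raw sum = 53. Reverse-keyed items: 1, 2, 8, 10, 13; their raw sum = 15.
Each reversal replaces raw with 8 − raw, changing the total by 8 − 2·raw per item.
Total = 53 + 5·8 − 2·15 = 53 + 40 − 30 = 63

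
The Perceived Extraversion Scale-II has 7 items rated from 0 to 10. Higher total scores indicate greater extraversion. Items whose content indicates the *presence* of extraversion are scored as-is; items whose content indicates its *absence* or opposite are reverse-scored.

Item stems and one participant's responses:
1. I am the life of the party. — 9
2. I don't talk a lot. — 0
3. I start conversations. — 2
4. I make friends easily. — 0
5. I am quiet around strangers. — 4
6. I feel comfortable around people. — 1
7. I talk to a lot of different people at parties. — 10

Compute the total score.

38

Items 2, 5 describe the absence/opposite of extraversion → reverse-score.
reversed = (0+10) − raw = 10 − raw.
  item 1: 9
  item 2: 10 − 0 = 10
  item 3: 2
  item 4: 0
  item 5: 10 − 4 = 6
  item 6: 1
  item 7: 10
Total = 9 + 10 + 2 + 0 + 6 + 1 + 10 = 38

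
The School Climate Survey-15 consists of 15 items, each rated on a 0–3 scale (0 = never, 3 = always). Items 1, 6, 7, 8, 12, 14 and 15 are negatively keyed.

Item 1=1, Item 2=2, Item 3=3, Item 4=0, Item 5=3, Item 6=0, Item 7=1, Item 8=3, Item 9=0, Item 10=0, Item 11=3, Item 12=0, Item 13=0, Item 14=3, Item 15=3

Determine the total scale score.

Apply reverse scoring (reversed = (0+3) − raw = 3 − raw):
  item 1: 3 − 1 = 2
  item 6: 3 − 0 = 3
  item 7: 3 − 1 = 2
  item 8: 3 − 3 = 0
  item 12: 3 − 0 = 3
  item 14: 3 − 3 = 0
  item 15: 3 − 3 = 0
After reverse-coding: 2, 2, 3, 0, 3, 3, 2, 0, 0, 0, 3, 3, 0, 0, 0
Total = 2 + 2 + 3 + 0 + 3 + 3 + 2 + 0 + 0 + 0 + 3 + 3 + 0 + 0 + 0 = 21

21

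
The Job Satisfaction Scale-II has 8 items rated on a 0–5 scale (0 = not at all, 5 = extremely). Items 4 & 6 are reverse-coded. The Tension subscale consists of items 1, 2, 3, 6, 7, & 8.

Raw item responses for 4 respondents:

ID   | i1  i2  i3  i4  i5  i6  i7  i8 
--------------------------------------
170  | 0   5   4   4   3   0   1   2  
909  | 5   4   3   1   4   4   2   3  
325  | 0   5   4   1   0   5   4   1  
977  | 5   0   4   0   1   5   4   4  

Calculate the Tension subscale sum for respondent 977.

17

Respondent 977 raw: 5, 0, 4, 0, 1, 5, 4, 4.
Tension items: 1, 2, 3, 6, 7, 8.
Reverse-coded (reversed = (0+5) − raw = 5 − raw):
  item 1: 5
  item 2: 0
  item 3: 4
  item 6: 5 − 5 = 0
  item 7: 4
  item 8: 4
Sum = 5 + 0 + 4 + 0 + 4 + 4 = 17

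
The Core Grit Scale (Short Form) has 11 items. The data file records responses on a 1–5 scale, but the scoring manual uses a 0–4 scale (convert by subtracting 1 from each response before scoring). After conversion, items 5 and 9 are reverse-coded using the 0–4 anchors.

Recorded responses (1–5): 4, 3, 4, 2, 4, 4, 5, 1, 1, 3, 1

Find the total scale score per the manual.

Convert to 0–4: 3, 2, 3, 1, 3, 3, 4, 0, 0, 2, 0
Reverse-coded (reversed = (0+4) − raw = 4 − raw):
  item 5: 4 − 3 = 1
  item 9: 4 − 0 = 4
Scored: 3, 2, 3, 1, 1, 3, 4, 0, 4, 2, 0
Total = 23

23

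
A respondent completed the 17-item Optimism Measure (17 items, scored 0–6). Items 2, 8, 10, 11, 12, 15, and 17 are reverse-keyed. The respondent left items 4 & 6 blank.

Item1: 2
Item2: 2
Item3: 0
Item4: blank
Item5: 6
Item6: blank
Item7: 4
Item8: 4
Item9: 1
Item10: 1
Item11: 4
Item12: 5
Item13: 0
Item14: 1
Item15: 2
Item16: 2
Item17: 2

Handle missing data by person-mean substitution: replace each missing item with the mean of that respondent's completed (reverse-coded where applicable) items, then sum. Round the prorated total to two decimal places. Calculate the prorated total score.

43.07

Reverse-coded (reverse-coded value = 6 − response):
  item 2: 6 − 2 = 4
  item 8: 6 − 4 = 2
  item 10: 6 − 1 = 5
  item 11: 6 − 4 = 2
  item 12: 6 − 5 = 1
  item 15: 6 − 2 = 4
  item 17: 6 − 2 = 4
Completed scored items (15 of 17): 2, 4, 0, 6, 4, 2, 1, 5, 2, 1, 0, 1, 4, 2, 4; sum = 38.
Person mean = 38 / 15 ≈ 2.5333
Prorated total = (38 / 15) × 17 = 43.07 (to 2 dp)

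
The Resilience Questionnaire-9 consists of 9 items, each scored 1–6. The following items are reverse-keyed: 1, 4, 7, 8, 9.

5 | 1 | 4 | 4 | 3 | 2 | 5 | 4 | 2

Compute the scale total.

25

Reverse-keyed items use 7 − raw:
  item 1: 7 − 5 = 2
  item 4: 7 − 4 = 3
  item 7: 7 − 5 = 2
  item 8: 7 − 4 = 3
  item 9: 7 − 2 = 5
Scored items: 2, 1, 4, 3, 3, 2, 2, 3, 5
Total = 2 + 1 + 4 + 3 + 3 + 2 + 2 + 3 + 5 = 25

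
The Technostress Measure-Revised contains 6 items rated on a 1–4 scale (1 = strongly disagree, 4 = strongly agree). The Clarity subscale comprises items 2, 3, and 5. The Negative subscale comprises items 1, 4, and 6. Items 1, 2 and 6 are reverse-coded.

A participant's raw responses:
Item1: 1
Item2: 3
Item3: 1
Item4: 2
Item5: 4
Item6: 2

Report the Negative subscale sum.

9

Negative items: 1, 4, 6.
Of these, items 1 & 6 are reverse-coded; reversed = (1+4) − raw = 5 − raw.
  item 1: 5 − 1 = 4
  item 4: 2
  item 6: 5 − 2 = 3
Sum = 4 + 2 + 3 = 9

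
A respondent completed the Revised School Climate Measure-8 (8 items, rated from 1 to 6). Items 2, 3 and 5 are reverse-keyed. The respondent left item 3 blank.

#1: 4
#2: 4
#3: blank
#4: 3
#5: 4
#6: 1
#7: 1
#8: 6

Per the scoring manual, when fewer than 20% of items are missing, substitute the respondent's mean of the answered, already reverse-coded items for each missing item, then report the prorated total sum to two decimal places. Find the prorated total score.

24.00

Reverse-coded (on a 1–6 scale, reversed = 7 − raw):
  item 2: 7 − 4 = 3
  item 5: 7 − 4 = 3
Completed scored items (7 of 8): 4, 3, 3, 3, 1, 1, 6; sum = 21.
Person mean = 21 / 7 ≈ 3.0000
Prorated total = (21 / 7) × 8 = 24.00 (to 2 dp)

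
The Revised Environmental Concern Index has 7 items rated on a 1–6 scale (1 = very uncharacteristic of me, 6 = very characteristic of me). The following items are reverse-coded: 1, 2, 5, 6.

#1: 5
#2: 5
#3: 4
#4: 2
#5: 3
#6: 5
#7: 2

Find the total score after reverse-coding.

18

Apply reverse scoring (reverse-coded value = 7 − response):
  item 1: 7 − 5 = 2
  item 2: 7 − 5 = 2
  item 5: 7 − 3 = 4
  item 6: 7 − 5 = 2
Scored items: 2, 2, 4, 2, 4, 2, 2
Total = 2 + 2 + 4 + 2 + 4 + 2 + 2 = 18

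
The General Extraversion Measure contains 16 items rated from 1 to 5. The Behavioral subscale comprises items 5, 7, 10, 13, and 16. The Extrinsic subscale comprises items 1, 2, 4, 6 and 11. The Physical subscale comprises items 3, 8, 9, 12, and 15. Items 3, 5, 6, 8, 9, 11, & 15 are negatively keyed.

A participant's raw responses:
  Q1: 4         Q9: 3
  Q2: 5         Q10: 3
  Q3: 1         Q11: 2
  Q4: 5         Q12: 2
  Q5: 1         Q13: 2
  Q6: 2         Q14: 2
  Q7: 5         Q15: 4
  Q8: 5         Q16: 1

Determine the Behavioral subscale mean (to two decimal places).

3.20

Behavioral items: 5, 7, 10, 13, 16.
Of these, item 5 is negatively keyed; on a 1–5 scale, reversed = 6 − raw.
  item 5: 6 − 1 = 5
  item 7: 5
  item 10: 3
  item 13: 2
  item 16: 1
Sum = 5 + 5 + 3 + 2 + 1 = 16
Mean = 16 / 5 = 3.20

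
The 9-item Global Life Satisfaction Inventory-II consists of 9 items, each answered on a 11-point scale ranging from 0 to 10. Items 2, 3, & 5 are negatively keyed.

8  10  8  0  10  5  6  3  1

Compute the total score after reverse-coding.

25

Raw sum = 51. Negatively keyed items: 2, 3, 5; their raw sum = 28.
Each reversal replaces raw with 10 − raw, changing the total by 10 − 2·raw per item.
Total = 51 + 3·10 − 2·28 = 51 + 30 − 56 = 25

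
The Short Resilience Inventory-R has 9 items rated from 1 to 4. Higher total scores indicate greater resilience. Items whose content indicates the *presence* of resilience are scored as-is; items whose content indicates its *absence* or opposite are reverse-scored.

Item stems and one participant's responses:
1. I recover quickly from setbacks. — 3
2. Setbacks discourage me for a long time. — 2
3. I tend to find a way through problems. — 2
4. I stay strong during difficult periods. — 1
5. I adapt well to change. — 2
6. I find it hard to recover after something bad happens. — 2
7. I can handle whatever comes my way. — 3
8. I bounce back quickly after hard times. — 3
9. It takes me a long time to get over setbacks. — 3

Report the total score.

Items 2, 6, 9 describe the absence/opposite of resilience → reverse-score.
reverse-coded value = 5 − response.
  item 1: 3
  item 2: 5 − 2 = 3
  item 3: 2
  item 4: 1
  item 5: 2
  item 6: 5 − 2 = 3
  item 7: 3
  item 8: 3
  item 9: 5 − 3 = 2
Total = 3 + 3 + 2 + 1 + 2 + 3 + 3 + 3 + 2 = 22

22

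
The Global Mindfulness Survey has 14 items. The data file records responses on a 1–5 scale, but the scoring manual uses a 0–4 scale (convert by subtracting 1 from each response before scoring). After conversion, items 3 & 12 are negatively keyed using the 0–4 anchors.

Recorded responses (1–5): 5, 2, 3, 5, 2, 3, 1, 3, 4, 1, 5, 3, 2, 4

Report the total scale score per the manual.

Convert to 0–4: 4, 1, 2, 4, 1, 2, 0, 2, 3, 0, 4, 2, 1, 3
Reverse-coded (reversed = (0+4) − raw = 4 − raw):
  item 3: 4 − 2 = 2
  item 12: 4 − 2 = 2
Scored: 4, 1, 2, 4, 1, 2, 0, 2, 3, 0, 4, 2, 1, 3
Total = 29

29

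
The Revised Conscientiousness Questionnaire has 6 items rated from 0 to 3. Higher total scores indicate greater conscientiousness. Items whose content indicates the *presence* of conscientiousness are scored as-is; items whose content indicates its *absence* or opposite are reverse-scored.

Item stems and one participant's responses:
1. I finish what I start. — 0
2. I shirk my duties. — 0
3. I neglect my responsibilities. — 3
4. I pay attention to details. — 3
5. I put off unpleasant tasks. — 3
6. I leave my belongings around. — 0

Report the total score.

9

Items 2, 3, 5, 6 describe the absence/opposite of conscientiousness → reverse-score.
on a 0–3 scale, reversed = 3 − raw.
  item 1: 0
  item 2: 3 − 0 = 3
  item 3: 3 − 3 = 0
  item 4: 3
  item 5: 3 − 3 = 0
  item 6: 3 − 0 = 3
Total = 0 + 3 + 0 + 3 + 0 + 3 = 9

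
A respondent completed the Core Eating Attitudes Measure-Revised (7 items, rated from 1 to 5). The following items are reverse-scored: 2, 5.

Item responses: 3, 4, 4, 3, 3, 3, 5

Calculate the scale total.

23

Reverse-scored items use 6 − raw:
  item 2: 6 − 4 = 2
  item 5: 6 − 3 = 3
Scored items: 3, 2, 4, 3, 3, 3, 5
Total = 3 + 2 + 4 + 3 + 3 + 3 + 5 = 23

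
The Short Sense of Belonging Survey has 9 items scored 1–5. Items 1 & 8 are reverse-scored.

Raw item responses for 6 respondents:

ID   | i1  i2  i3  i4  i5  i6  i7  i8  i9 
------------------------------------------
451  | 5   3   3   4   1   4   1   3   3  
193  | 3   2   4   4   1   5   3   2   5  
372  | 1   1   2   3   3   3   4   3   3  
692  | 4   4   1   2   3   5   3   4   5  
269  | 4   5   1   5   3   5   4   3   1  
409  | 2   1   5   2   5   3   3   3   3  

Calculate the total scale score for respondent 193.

31

Respondent 193 raw: 3, 2, 4, 4, 1, 5, 3, 2, 5.
Reverse-coded (reversed = (1+5) − raw = 6 − raw):
  item 1: 6 − 3 = 3
  item 2: 2
  item 3: 4
  item 4: 4
  item 5: 1
  item 6: 5
  item 7: 3
  item 8: 6 − 2 = 4
  item 9: 5
Sum = 3 + 2 + 4 + 4 + 1 + 5 + 3 + 4 + 5 = 31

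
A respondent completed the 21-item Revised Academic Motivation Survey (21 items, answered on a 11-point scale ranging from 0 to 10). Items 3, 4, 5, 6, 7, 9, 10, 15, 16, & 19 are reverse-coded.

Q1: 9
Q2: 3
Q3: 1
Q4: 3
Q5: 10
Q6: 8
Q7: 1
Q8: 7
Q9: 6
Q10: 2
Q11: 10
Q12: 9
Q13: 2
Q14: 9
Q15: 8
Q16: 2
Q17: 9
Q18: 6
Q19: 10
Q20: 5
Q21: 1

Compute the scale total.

119

Reverse-coded items (reverse-coded value = 10 − response):
  item 3: 10 − 1 = 9
  item 4: 10 − 3 = 7
  item 5: 10 − 10 = 0
  item 6: 10 − 8 = 2
  item 7: 10 − 1 = 9
  item 9: 10 − 6 = 4
  item 10: 10 − 2 = 8
  item 15: 10 − 8 = 2
  item 16: 10 − 2 = 8
  item 19: 10 − 10 = 0
Scored items: 9, 3, 9, 7, 0, 2, 9, 7, 4, 8, 10, 9, 2, 9, 2, 8, 9, 6, 0, 5, 1
Total = 9 + 3 + 9 + 7 + 0 + 2 + 9 + 7 + 4 + 8 + 10 + 9 + 2 + 9 + 2 + 8 + 9 + 6 + 0 + 5 + 1 = 119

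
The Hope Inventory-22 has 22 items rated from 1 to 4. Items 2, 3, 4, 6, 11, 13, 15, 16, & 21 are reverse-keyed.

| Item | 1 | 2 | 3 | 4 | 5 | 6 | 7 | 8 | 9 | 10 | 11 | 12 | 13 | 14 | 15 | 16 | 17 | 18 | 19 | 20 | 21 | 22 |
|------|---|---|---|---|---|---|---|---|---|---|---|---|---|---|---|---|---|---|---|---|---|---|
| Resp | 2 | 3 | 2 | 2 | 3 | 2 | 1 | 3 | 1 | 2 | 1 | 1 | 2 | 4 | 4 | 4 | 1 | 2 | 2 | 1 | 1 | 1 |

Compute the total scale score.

Reverse-keyed items use 5 − raw:
  item 2: 5 − 3 = 2
  item 3: 5 − 2 = 3
  item 4: 5 − 2 = 3
  item 6: 5 − 2 = 3
  item 11: 5 − 1 = 4
  item 13: 5 − 2 = 3
  item 15: 5 − 4 = 1
  item 16: 5 − 4 = 1
  item 21: 5 − 1 = 4
After reverse-coding: 2, 2, 3, 3, 3, 3, 1, 3, 1, 2, 4, 1, 3, 4, 1, 1, 1, 2, 2, 1, 4, 1
Total = 2 + 2 + 3 + 3 + 3 + 3 + 1 + 3 + 1 + 2 + 4 + 1 + 3 + 4 + 1 + 1 + 1 + 2 + 2 + 1 + 4 + 1 = 48

48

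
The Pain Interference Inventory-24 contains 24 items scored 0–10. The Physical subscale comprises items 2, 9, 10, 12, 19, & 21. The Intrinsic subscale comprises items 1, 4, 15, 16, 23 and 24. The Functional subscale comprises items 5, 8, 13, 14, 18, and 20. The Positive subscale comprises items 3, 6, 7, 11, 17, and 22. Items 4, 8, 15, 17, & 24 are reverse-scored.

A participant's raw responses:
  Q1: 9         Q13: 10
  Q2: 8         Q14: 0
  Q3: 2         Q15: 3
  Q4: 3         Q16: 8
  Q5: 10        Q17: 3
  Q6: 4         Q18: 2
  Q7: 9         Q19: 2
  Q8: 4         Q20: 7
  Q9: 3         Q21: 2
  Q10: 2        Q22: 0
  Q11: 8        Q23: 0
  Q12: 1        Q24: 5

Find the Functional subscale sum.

Functional items: 5, 8, 13, 14, 18, 20.
Of these, item 8 is reverse-scored; reverse-coded value = 10 − response.
  item 5: 10
  item 8: 10 − 4 = 6
  item 13: 10
  item 14: 0
  item 18: 2
  item 20: 7
Sum = 10 + 6 + 10 + 0 + 2 + 7 = 35

35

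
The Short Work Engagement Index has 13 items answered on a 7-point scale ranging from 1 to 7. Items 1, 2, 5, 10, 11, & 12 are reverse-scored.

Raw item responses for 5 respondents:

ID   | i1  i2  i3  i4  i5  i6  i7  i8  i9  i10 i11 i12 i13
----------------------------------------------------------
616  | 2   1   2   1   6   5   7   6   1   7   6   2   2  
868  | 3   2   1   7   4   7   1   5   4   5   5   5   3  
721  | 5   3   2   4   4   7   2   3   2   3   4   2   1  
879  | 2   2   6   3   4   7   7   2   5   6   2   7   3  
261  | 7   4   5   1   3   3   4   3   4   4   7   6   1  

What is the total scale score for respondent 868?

52

Respondent 868 raw: 3, 2, 1, 7, 4, 7, 1, 5, 4, 5, 5, 5, 3.
Reverse-coded (reversed = (1+7) − raw = 8 − raw):
  item 1: 8 − 3 = 5
  item 2: 8 − 2 = 6
  item 3: 1
  item 4: 7
  item 5: 8 − 4 = 4
  item 6: 7
  item 7: 1
  item 8: 5
  item 9: 4
  item 10: 8 − 5 = 3
  item 11: 8 − 5 = 3
  item 12: 8 − 5 = 3
  item 13: 3
Sum = 5 + 6 + 1 + 7 + 4 + 7 + 1 + 5 + 4 + 3 + 3 + 3 + 3 = 52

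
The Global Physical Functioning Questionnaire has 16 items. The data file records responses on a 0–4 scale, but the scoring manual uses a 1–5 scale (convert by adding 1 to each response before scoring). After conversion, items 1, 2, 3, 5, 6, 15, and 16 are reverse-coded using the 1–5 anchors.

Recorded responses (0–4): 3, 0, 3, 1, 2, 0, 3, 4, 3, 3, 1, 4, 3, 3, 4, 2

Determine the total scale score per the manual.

Convert to 1–5: 4, 1, 4, 2, 3, 1, 4, 5, 4, 4, 2, 5, 4, 4, 5, 3
Reverse-coded (reversed = (1+5) − raw = 6 − raw):
  item 1: 6 − 4 = 2
  item 2: 6 − 1 = 5
  item 3: 6 − 4 = 2
  item 5: 6 − 3 = 3
  item 6: 6 − 1 = 5
  item 15: 6 − 5 = 1
  item 16: 6 − 3 = 3
Scored: 2, 5, 2, 2, 3, 5, 4, 5, 4, 4, 2, 5, 4, 4, 1, 3
Total = 55

55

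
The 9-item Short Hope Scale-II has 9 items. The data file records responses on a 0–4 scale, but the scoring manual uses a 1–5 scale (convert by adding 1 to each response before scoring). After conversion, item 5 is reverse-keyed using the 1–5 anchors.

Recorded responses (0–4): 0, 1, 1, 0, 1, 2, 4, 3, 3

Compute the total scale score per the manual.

Convert to 1–5: 1, 2, 2, 1, 2, 3, 5, 4, 4
Reverse-coded (on a 1–5 scale, reversed = 6 − raw):
  item 5: 6 − 2 = 4
Scored: 1, 2, 2, 1, 4, 3, 5, 4, 4
Total = 26

26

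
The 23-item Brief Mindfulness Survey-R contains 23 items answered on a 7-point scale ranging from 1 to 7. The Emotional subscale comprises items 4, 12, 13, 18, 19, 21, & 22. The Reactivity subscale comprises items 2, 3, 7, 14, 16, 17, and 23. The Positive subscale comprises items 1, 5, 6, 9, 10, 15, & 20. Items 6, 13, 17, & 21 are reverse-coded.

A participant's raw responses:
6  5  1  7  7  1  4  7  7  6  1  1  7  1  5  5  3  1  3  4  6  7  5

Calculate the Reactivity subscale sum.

Reactivity items: 2, 3, 7, 14, 16, 17, 23.
Of these, item 17 is reverse-coded; on a 1–7 scale, reversed = 8 − raw.
  item 2: 5
  item 3: 1
  item 7: 4
  item 14: 1
  item 16: 5
  item 17: 8 − 3 = 5
  item 23: 5
Sum = 5 + 1 + 4 + 1 + 5 + 5 + 5 = 26

26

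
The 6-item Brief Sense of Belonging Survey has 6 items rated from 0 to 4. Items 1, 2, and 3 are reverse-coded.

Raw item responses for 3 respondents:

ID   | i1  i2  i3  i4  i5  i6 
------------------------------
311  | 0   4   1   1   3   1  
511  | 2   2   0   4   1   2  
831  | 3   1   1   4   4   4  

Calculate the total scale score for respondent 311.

Respondent 311 raw: 0, 4, 1, 1, 3, 1.
Reverse-coded (reversed = (0+4) − raw = 4 − raw):
  item 1: 4 − 0 = 4
  item 2: 4 − 4 = 0
  item 3: 4 − 1 = 3
  item 4: 1
  item 5: 3
  item 6: 1
Sum = 4 + 0 + 3 + 1 + 3 + 1 = 12

12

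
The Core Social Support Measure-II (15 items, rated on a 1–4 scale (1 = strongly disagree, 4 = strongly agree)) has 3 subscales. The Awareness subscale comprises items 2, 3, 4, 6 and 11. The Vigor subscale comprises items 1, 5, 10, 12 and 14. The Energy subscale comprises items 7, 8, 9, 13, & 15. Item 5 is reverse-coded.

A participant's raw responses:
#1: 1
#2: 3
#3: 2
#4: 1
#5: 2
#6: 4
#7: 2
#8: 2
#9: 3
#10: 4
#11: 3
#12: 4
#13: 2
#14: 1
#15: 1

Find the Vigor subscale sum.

13

Vigor items: 1, 5, 10, 12, 14.
Of these, item 5 is reverse-coded; reversed = (1+4) − raw = 5 − raw.
  item 1: 1
  item 5: 5 − 2 = 3
  item 10: 4
  item 12: 4
  item 14: 1
Sum = 1 + 3 + 4 + 4 + 1 = 13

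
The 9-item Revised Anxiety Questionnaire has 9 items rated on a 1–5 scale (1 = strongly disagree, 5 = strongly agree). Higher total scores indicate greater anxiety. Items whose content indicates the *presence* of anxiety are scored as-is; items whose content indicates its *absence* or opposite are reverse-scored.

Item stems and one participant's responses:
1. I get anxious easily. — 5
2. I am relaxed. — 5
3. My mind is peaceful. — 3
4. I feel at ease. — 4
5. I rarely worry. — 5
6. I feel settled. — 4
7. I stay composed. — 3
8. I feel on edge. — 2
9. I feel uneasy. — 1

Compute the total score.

20

Items 2, 3, 4, 5, 6, 7 describe the absence/opposite of anxiety → reverse-score.
on a 1–5 scale, reversed = 6 − raw.
  item 1: 5
  item 2: 6 − 5 = 1
  item 3: 6 − 3 = 3
  item 4: 6 − 4 = 2
  item 5: 6 − 5 = 1
  item 6: 6 − 4 = 2
  item 7: 6 − 3 = 3
  item 8: 2
  item 9: 1
Total = 5 + 1 + 3 + 2 + 1 + 2 + 3 + 2 + 1 = 20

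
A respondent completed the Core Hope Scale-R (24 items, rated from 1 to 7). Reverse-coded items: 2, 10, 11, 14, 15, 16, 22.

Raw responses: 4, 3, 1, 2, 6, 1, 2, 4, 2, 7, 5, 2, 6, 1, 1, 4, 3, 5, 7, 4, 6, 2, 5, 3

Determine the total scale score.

Reverse-coded items (reverse-coded value = 8 − response):
  item 2: 8 − 3 = 5
  item 10: 8 − 7 = 1
  item 11: 8 − 5 = 3
  item 14: 8 − 1 = 7
  item 15: 8 − 1 = 7
  item 16: 8 − 4 = 4
  item 22: 8 − 2 = 6
After reverse-coding: 4, 5, 1, 2, 6, 1, 2, 4, 2, 1, 3, 2, 6, 7, 7, 4, 3, 5, 7, 4, 6, 6, 5, 3
Total = 4 + 5 + 1 + 2 + 6 + 1 + 2 + 4 + 2 + 1 + 3 + 2 + 6 + 7 + 7 + 4 + 3 + 5 + 7 + 4 + 6 + 6 + 5 + 3 = 96

96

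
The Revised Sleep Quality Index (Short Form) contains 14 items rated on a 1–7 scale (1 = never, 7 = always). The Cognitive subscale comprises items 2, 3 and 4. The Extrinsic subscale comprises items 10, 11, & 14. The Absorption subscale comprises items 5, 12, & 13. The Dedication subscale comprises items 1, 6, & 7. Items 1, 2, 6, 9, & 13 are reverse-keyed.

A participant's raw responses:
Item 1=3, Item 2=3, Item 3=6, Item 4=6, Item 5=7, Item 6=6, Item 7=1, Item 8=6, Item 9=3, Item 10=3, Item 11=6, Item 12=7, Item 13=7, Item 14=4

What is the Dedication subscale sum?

8

Dedication items: 1, 6, 7.
Of these, items 1 and 6 are reverse-keyed; reversed = (1+7) − raw = 8 − raw.
  item 1: 8 − 3 = 5
  item 6: 8 − 6 = 2
  item 7: 1
Sum = 5 + 2 + 1 = 8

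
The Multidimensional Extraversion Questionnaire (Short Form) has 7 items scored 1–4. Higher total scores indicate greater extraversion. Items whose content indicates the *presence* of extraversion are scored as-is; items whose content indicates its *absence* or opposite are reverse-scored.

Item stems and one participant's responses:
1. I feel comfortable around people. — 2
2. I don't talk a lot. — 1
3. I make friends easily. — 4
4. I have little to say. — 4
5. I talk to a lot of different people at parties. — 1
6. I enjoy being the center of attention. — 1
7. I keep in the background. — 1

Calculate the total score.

Items 2, 4, 7 describe the absence/opposite of extraversion → reverse-score.
on a 1–4 scale, reversed = 5 − raw.
  item 1: 2
  item 2: 5 − 1 = 4
  item 3: 4
  item 4: 5 − 4 = 1
  item 5: 1
  item 6: 1
  item 7: 5 − 1 = 4
Total = 2 + 4 + 4 + 1 + 1 + 1 + 4 = 17

17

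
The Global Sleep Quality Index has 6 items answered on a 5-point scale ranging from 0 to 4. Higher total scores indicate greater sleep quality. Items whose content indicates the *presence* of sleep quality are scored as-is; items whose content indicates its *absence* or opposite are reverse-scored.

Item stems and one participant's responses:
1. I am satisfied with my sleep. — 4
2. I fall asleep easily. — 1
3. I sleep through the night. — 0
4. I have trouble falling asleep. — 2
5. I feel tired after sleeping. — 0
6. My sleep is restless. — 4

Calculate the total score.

Items 4, 5, 6 describe the absence/opposite of sleep quality → reverse-score.
reversed = (0+4) − raw = 4 − raw.
  item 1: 4
  item 2: 1
  item 3: 0
  item 4: 4 − 2 = 2
  item 5: 4 − 0 = 4
  item 6: 4 − 4 = 0
Total = 4 + 1 + 0 + 2 + 4 + 0 = 11

11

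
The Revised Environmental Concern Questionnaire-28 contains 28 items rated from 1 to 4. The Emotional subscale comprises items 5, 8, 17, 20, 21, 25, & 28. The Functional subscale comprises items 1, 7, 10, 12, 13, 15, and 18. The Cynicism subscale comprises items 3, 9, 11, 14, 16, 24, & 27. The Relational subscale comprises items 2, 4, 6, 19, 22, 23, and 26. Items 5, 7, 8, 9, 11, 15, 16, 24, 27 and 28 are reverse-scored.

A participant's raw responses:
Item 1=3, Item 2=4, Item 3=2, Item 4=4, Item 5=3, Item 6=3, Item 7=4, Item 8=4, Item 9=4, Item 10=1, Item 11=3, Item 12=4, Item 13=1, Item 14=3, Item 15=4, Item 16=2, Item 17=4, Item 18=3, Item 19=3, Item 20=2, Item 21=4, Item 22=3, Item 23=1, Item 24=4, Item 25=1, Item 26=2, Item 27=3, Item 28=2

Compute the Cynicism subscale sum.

Cynicism items: 3, 9, 11, 14, 16, 24, 27.
Of these, items 9, 11, 16, 24, and 27 are reverse-scored; reverse-coded value = 5 − response.
  item 3: 2
  item 9: 5 − 4 = 1
  item 11: 5 − 3 = 2
  item 14: 3
  item 16: 5 − 2 = 3
  item 24: 5 − 4 = 1
  item 27: 5 − 3 = 2
Sum = 2 + 1 + 2 + 3 + 3 + 1 + 2 = 14

14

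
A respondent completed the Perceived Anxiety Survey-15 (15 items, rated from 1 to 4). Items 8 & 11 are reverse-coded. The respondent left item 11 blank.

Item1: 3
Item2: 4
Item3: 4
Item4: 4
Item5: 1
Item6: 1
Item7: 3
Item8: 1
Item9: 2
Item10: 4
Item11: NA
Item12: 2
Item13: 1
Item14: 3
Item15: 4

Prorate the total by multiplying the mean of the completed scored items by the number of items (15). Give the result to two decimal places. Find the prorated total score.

Reverse-coded (on a 1–4 scale, reversed = 5 − raw):
  item 8: 5 − 1 = 4
Completed scored items (14 of 15): 3, 4, 4, 4, 1, 1, 3, 4, 2, 4, 2, 1, 3, 4; sum = 40.
Person mean = 40 / 14 ≈ 2.8571
Prorated total = (40 / 14) × 15 = 42.86 (to 2 dp)

42.86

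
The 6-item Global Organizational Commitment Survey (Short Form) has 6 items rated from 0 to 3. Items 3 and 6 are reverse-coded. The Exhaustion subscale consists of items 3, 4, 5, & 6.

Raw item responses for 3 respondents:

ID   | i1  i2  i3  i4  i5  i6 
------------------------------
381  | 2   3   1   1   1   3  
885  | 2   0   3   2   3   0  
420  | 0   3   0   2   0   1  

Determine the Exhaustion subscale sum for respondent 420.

Respondent 420 raw: 0, 3, 0, 2, 0, 1.
Exhaustion items: 3, 4, 5, 6.
Reverse-coded (on a 0–3 scale, reversed = 3 − raw):
  item 3: 3 − 0 = 3
  item 4: 2
  item 5: 0
  item 6: 3 − 1 = 2
Sum = 3 + 2 + 0 + 2 = 7

7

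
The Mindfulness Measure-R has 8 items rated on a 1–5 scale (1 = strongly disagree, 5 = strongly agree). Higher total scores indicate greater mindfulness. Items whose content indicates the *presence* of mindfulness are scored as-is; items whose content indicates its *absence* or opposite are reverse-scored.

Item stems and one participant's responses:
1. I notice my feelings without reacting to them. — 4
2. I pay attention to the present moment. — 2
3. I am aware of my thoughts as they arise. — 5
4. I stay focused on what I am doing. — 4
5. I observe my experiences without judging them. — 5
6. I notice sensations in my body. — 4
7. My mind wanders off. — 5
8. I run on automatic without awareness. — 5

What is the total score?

Items 7, 8 describe the absence/opposite of mindfulness → reverse-score.
reverse-coded value = 6 − response.
  item 1: 4
  item 2: 2
  item 3: 5
  item 4: 4
  item 5: 5
  item 6: 4
  item 7: 6 − 5 = 1
  item 8: 6 − 5 = 1
Total = 4 + 2 + 5 + 4 + 5 + 4 + 1 + 1 = 26

26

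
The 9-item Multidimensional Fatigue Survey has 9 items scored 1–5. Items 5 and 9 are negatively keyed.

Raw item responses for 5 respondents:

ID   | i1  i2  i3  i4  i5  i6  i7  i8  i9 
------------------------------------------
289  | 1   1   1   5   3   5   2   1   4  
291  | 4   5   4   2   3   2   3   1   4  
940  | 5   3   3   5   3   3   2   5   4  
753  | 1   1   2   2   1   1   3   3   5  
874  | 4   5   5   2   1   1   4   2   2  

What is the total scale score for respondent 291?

26

Respondent 291 raw: 4, 5, 4, 2, 3, 2, 3, 1, 4.
Reverse-coded (reverse-coded value = 6 − response):
  item 1: 4
  item 2: 5
  item 3: 4
  item 4: 2
  item 5: 6 − 3 = 3
  item 6: 2
  item 7: 3
  item 8: 1
  item 9: 6 − 4 = 2
Sum = 4 + 5 + 4 + 2 + 3 + 2 + 3 + 1 + 2 = 26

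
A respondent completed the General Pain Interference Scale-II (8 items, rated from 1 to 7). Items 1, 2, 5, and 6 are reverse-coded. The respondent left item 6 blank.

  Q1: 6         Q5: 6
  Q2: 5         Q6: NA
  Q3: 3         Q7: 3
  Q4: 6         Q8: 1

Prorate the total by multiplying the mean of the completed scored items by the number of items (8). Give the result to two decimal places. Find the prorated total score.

22.86

Reverse-coded (reversed = (1+7) − raw = 8 − raw):
  item 1: 8 − 6 = 2
  item 2: 8 − 5 = 3
  item 5: 8 − 6 = 2
Completed scored items (7 of 8): 2, 3, 3, 6, 2, 3, 1; sum = 20.
Person mean = 20 / 7 ≈ 2.8571
Prorated total = (20 / 7) × 8 = 22.86 (to 2 dp)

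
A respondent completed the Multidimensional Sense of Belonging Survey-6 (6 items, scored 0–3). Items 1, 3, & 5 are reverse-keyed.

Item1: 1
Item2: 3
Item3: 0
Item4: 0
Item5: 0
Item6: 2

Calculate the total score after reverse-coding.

Raw sum = 6. Reverse-keyed items: 1, 3, 5; their raw sum = 1.
Each reversal replaces raw with 3 − raw, changing the total by 3 − 2·raw per item.
Total = 6 + 3·3 − 2·1 = 6 + 9 − 2 = 13

13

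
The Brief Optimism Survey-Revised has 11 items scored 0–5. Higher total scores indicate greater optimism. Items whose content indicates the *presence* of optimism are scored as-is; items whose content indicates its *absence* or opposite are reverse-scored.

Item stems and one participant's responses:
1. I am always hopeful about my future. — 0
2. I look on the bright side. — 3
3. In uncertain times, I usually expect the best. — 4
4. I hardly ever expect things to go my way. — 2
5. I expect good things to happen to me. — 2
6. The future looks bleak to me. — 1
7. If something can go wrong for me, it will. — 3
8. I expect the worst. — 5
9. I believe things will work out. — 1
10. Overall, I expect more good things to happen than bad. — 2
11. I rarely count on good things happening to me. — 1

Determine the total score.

Items 4, 6, 7, 8, 11 describe the absence/opposite of optimism → reverse-score.
on a 0–5 scale, reversed = 5 − raw.
  item 1: 0
  item 2: 3
  item 3: 4
  item 4: 5 − 2 = 3
  item 5: 2
  item 6: 5 − 1 = 4
  item 7: 5 − 3 = 2
  item 8: 5 − 5 = 0
  item 9: 1
  item 10: 2
  item 11: 5 − 1 = 4
Total = 0 + 3 + 4 + 3 + 2 + 4 + 2 + 0 + 1 + 2 + 4 = 25

25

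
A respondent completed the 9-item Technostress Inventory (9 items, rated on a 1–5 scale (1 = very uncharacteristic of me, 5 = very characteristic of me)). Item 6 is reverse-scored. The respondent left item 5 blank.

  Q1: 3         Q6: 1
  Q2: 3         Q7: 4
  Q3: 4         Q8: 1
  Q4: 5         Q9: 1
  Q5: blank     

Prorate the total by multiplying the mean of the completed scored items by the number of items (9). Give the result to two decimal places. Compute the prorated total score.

Reverse-coded (reversed = (1+5) − raw = 6 − raw):
  item 6: 6 − 1 = 5
Completed scored items (8 of 9): 3, 3, 4, 5, 5, 4, 1, 1; sum = 26.
Person mean = 26 / 8 ≈ 3.2500
Prorated total = (26 / 8) × 9 = 29.25 (to 2 dp)

29.25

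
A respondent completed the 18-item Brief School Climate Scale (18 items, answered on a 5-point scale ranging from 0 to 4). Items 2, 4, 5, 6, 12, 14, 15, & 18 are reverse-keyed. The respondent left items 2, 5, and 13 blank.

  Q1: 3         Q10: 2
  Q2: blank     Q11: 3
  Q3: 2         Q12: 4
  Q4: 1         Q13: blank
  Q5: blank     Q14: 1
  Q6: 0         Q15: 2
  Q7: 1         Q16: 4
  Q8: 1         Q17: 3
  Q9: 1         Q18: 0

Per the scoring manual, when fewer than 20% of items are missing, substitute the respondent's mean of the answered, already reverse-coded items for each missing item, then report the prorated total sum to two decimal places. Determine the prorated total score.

Reverse-coded (reverse-coded value = 4 − response):
  item 4: 4 − 1 = 3
  item 6: 4 − 0 = 4
  item 12: 4 − 4 = 0
  item 14: 4 − 1 = 3
  item 15: 4 − 2 = 2
  item 18: 4 − 0 = 4
Completed scored items (15 of 18): 3, 2, 3, 4, 1, 1, 1, 2, 3, 0, 3, 2, 4, 3, 4; sum = 36.
Person mean = 36 / 15 ≈ 2.4000
Prorated total = (36 / 15) × 18 = 43.20 (to 2 dp)

43.20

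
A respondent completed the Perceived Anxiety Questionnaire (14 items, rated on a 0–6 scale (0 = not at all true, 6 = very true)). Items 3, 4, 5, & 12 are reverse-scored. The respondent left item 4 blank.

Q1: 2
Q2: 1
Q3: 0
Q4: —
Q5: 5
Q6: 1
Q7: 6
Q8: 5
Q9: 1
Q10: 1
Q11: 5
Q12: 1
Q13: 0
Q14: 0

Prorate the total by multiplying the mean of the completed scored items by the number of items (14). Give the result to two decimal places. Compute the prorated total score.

36.62

Reverse-coded (reversed = (0+6) − raw = 6 − raw):
  item 3: 6 − 0 = 6
  item 5: 6 − 5 = 1
  item 12: 6 − 1 = 5
Completed scored items (13 of 14): 2, 1, 6, 1, 1, 6, 5, 1, 1, 5, 5, 0, 0; sum = 34.
Person mean = 34 / 13 ≈ 2.6154
Prorated total = (34 / 13) × 14 = 36.62 (to 2 dp)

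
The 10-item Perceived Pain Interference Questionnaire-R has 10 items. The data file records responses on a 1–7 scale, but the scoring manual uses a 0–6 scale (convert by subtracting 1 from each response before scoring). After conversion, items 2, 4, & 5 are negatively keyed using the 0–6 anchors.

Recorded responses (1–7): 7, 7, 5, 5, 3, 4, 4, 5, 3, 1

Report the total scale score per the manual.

28

Convert to 0–6: 6, 6, 4, 4, 2, 3, 3, 4, 2, 0
Reverse-coded (on a 0–6 scale, reversed = 6 − raw):
  item 2: 6 − 6 = 0
  item 4: 6 − 4 = 2
  item 5: 6 − 2 = 4
Scored: 6, 0, 4, 2, 4, 3, 3, 4, 2, 0
Total = 28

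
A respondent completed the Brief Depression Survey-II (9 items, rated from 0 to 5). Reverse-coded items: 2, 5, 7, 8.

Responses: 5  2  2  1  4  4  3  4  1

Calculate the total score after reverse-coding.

Reversing items 2, 5, 7, and 8 with 5 − raw:
Total = 5 + (5−2) + 2 + 1 + (5−4) + 4 + (5−3) + (5−4) + 1
      = 5 + 3 + 2 + 1 + 1 + 4 + 2 + 1 + 1 = 20

20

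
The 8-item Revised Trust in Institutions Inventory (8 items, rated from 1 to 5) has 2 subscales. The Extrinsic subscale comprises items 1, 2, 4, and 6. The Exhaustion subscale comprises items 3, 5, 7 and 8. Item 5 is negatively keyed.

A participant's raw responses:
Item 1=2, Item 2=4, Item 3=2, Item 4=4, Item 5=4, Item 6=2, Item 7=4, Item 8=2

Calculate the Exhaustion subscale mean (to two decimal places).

2.50

Exhaustion items: 3, 5, 7, 8.
Of these, item 5 is negatively keyed; on a 1–5 scale, reversed = 6 − raw.
  item 3: 2
  item 5: 6 − 4 = 2
  item 7: 4
  item 8: 2
Sum = 2 + 2 + 4 + 2 = 10
Mean = 10 / 4 = 2.50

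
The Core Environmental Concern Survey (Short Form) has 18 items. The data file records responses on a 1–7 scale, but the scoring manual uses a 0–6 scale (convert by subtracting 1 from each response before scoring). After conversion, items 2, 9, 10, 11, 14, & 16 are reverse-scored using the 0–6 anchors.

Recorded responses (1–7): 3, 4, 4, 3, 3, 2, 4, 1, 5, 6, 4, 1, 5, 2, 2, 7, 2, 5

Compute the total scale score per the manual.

37

Convert to 0–6: 2, 3, 3, 2, 2, 1, 3, 0, 4, 5, 3, 0, 4, 1, 1, 6, 1, 4
Reverse-coded (reversed = (0+6) − raw = 6 − raw):
  item 2: 6 − 3 = 3
  item 9: 6 − 4 = 2
  item 10: 6 − 5 = 1
  item 11: 6 − 3 = 3
  item 14: 6 − 1 = 5
  item 16: 6 − 6 = 0
Scored: 2, 3, 3, 2, 2, 1, 3, 0, 2, 1, 3, 0, 4, 5, 1, 0, 1, 4
Total = 37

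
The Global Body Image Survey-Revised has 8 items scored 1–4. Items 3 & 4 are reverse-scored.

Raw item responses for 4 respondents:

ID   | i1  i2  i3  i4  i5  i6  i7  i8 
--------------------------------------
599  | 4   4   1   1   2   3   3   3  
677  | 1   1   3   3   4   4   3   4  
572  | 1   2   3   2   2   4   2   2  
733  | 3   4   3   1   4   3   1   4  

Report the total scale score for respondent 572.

Respondent 572 raw: 1, 2, 3, 2, 2, 4, 2, 2.
Reverse-coded (reverse-coded value = 5 − response):
  item 1: 1
  item 2: 2
  item 3: 5 − 3 = 2
  item 4: 5 − 2 = 3
  item 5: 2
  item 6: 4
  item 7: 2
  item 8: 2
Sum = 1 + 2 + 2 + 3 + 2 + 4 + 2 + 2 = 18

18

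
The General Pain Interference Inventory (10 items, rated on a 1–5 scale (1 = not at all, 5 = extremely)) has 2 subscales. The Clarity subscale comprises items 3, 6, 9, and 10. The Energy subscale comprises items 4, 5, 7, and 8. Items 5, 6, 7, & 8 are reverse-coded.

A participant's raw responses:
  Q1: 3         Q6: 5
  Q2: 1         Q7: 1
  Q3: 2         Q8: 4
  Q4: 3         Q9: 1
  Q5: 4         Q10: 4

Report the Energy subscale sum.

12

Energy items: 4, 5, 7, 8.
Of these, items 5, 7, and 8 are reverse-coded; reverse-coded value = 6 − response.
  item 4: 3
  item 5: 6 − 4 = 2
  item 7: 6 − 1 = 5
  item 8: 6 − 4 = 2
Sum = 3 + 2 + 5 + 2 = 12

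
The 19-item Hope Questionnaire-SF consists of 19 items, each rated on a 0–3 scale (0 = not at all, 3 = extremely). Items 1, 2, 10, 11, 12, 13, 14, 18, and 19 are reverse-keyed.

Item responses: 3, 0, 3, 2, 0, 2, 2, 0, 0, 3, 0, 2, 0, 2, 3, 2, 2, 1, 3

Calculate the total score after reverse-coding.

29

Raw sum = 30. Reverse-keyed items: 1, 2, 10, 11, 12, 13, 14, 18, 19; their raw sum = 14.
Each reversal replaces raw with 3 − raw, changing the total by 3 − 2·raw per item.
Total = 30 + 9·3 − 2·14 = 30 + 27 − 28 = 29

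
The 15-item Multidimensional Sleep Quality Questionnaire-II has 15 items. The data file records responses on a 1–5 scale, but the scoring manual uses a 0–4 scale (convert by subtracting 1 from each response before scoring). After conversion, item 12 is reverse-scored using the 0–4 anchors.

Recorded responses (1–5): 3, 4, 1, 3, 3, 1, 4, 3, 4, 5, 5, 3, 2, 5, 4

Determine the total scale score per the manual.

Convert to 0–4: 2, 3, 0, 2, 2, 0, 3, 2, 3, 4, 4, 2, 1, 4, 3
Reverse-coded (reversed = (0+4) − raw = 4 − raw):
  item 12: 4 − 2 = 2
Scored: 2, 3, 0, 2, 2, 0, 3, 2, 3, 4, 4, 2, 1, 4, 3
Total = 35

35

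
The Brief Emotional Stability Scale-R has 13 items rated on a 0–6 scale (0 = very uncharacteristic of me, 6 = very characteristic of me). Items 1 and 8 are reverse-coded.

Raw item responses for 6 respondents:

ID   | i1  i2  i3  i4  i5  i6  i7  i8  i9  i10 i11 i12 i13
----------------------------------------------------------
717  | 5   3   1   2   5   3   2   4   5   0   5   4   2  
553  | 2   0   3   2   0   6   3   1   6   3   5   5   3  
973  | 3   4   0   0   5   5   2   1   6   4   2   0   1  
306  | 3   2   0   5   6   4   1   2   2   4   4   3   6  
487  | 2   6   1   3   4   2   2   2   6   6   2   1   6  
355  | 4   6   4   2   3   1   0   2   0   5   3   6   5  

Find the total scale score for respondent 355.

Respondent 355 raw: 4, 6, 4, 2, 3, 1, 0, 2, 0, 5, 3, 6, 5.
Reverse-coded (reverse-coded value = 6 − response):
  item 1: 6 − 4 = 2
  item 2: 6
  item 3: 4
  item 4: 2
  item 5: 3
  item 6: 1
  item 7: 0
  item 8: 6 − 2 = 4
  item 9: 0
  item 10: 5
  item 11: 3
  item 12: 6
  item 13: 5
Sum = 2 + 6 + 4 + 2 + 3 + 1 + 0 + 4 + 0 + 5 + 3 + 6 + 5 = 41

41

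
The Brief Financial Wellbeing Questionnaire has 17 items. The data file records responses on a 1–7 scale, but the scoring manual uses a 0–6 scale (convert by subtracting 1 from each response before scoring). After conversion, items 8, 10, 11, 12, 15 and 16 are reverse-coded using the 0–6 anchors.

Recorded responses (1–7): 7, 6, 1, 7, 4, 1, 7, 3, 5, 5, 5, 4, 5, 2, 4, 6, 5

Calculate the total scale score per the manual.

Convert to 0–6: 6, 5, 0, 6, 3, 0, 6, 2, 4, 4, 4, 3, 4, 1, 3, 5, 4
Reverse-coded (reverse-coded value = 6 − response):
  item 8: 6 − 2 = 4
  item 10: 6 − 4 = 2
  item 11: 6 − 4 = 2
  item 12: 6 − 3 = 3
  item 15: 6 − 3 = 3
  item 16: 6 − 5 = 1
Scored: 6, 5, 0, 6, 3, 0, 6, 4, 4, 2, 2, 3, 4, 1, 3, 1, 4
Total = 54

54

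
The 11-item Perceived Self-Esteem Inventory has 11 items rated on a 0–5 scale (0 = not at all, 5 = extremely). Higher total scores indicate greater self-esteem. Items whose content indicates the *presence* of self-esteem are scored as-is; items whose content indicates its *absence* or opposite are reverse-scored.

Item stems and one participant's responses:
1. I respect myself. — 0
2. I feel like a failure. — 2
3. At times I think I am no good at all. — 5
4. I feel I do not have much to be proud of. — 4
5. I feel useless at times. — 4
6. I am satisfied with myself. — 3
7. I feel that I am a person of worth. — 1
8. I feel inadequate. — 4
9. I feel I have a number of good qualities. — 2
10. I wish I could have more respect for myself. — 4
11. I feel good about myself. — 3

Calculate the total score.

16

Items 2, 3, 4, 5, 8, 10 describe the absence/opposite of self-esteem → reverse-score.
reversed = (0+5) − raw = 5 − raw.
  item 1: 0
  item 2: 5 − 2 = 3
  item 3: 5 − 5 = 0
  item 4: 5 − 4 = 1
  item 5: 5 − 4 = 1
  item 6: 3
  item 7: 1
  item 8: 5 − 4 = 1
  item 9: 2
  item 10: 5 − 4 = 1
  item 11: 3
Total = 0 + 3 + 0 + 1 + 1 + 3 + 1 + 1 + 2 + 1 + 3 = 16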